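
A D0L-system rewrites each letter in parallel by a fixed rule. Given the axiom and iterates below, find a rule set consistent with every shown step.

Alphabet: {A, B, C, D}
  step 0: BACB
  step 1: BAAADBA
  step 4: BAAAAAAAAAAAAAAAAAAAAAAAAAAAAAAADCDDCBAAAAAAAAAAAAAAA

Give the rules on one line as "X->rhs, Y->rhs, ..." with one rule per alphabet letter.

A->AA, B->BA, C->D, D->DC

  step 0 ⇒ step 1: BACB ⇒ BA·AA·D·BA
    A ↦ AA
    B ↦ BA
    C ↦ D
    D ↦ DC  (constrained at step 1)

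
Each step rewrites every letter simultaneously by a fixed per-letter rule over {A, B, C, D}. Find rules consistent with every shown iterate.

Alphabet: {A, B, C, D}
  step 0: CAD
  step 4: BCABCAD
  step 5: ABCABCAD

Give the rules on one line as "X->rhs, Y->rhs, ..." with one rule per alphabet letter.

  step 4 ⇒ step 5: BCABCAD ⇒ A·B·C·A·B·C·AD
    A ↦ C
    B ↦ A
    C ↦ B
    D ↦ AD

A->C, B->A, C->B, D->AD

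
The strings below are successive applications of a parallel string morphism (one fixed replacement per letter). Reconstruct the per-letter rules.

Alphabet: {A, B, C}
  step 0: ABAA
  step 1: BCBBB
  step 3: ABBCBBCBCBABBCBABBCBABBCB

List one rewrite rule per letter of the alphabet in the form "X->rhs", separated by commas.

A->B, B->CB, C->ABB

  step 0 ⇒ step 1: ABAA ⇒ B·CB·B·B
    A ↦ B
    B ↦ CB
    C ↦ ABB  (constrained at step 1)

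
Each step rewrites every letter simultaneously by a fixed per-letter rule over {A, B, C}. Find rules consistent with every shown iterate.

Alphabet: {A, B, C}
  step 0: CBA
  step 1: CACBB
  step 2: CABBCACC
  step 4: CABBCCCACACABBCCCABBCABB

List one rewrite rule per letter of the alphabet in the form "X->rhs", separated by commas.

A->BB, B->C, C->CA

  step 1 ⇒ step 2: CACBB ⇒ CA·BB·CA·C·C
    A ↦ BB
    B ↦ C
    C ↦ CA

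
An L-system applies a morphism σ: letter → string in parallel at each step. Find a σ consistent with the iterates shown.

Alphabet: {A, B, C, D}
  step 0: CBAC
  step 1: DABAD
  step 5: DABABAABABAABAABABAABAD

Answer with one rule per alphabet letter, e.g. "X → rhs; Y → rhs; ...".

  step 0 ⇒ step 1: CBAC ⇒ D·A·BA·D
    A ↦ BA
    B ↦ A
    C ↦ D
    D ↦ C  (constrained at step 1)

A->BA, B->A, C->D, D->C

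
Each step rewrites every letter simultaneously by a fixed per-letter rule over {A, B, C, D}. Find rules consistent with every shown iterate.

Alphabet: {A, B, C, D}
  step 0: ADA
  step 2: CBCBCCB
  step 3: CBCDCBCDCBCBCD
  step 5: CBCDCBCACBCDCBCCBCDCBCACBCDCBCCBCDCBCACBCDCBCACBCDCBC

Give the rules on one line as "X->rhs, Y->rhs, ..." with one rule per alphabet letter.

A->C, B->CD, C->CB, D->CA

  step 2 ⇒ step 3: CBCBCCB ⇒ CB·CD·CB·CD·CB·CB·CD
    B ↦ CD
    C ↦ CB
    A ↦ C  (constrained at step 0)
    D ↦ CA  (constrained at step 0)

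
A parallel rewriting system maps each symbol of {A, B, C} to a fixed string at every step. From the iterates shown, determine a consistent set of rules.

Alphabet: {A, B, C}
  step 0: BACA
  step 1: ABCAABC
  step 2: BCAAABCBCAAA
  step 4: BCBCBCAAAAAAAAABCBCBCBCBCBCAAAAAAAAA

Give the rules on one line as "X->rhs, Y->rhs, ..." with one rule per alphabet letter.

  step 1 ⇒ step 2: ABCAABC ⇒ BC·A·AA·BC·BC·A·AA
    A ↦ BC
    B ↦ A
    C ↦ AA

A->BC, B->A, C->AA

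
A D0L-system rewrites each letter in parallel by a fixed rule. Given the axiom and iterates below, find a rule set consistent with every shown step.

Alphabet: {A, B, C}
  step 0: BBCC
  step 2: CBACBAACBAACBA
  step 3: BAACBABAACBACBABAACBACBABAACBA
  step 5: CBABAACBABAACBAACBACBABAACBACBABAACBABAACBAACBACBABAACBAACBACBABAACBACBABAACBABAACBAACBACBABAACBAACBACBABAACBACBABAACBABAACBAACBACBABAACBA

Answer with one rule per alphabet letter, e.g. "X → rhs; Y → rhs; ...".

  step 2 ⇒ step 3: CBACBAACBAACBA ⇒ BA·A·CBA·BA·A·CBA·CBA·BA·A·CBA·CBA·BA·A·CBA
    A ↦ CBA
    B ↦ A
    C ↦ BA

A->CBA, B->A, C->BA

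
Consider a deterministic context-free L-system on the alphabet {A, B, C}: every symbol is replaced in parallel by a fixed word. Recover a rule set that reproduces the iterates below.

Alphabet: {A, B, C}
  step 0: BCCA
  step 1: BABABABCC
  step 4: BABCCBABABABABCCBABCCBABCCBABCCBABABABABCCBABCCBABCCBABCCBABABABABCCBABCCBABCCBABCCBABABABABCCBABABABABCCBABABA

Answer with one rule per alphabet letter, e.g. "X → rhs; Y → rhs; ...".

A->BCC, B->BA, C->BA

  step 0 ⇒ step 1: BCCA ⇒ BA·BA·BA·BCC
    A ↦ BCC
    B ↦ BA
    C ↦ BA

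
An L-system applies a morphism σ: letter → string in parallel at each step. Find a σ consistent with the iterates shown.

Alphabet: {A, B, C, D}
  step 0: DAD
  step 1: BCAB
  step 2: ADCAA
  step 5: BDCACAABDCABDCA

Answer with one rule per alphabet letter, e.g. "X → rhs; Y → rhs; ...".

A->CA, B->A, C->D, D->B

  step 1 ⇒ step 2: BCAB ⇒ A·D·CA·A
    A ↦ CA
    B ↦ A
    C ↦ D
  step 0 ⇒ step 1: DAD ⇒ B·CA·B
    D ↦ B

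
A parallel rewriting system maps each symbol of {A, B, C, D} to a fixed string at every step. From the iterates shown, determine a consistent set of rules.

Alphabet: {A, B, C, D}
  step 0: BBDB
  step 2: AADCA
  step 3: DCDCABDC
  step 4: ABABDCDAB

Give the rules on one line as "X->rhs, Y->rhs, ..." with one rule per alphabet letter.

  step 3 ⇒ step 4: DCDCABDC ⇒ A·B·A·B·DC·D·A·B
    A ↦ DC
    B ↦ D
    C ↦ B
    D ↦ A

A->DC, B->D, C->B, D->A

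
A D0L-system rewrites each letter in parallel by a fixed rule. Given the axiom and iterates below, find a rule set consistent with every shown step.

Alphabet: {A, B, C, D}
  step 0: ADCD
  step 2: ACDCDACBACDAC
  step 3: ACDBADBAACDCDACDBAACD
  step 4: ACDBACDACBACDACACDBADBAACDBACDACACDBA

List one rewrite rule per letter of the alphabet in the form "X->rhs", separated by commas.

  step 3 ⇒ step 4: ACDBADBAACDCDACDBAACD ⇒ AC·D·BA·CD·AC·BA·CD·AC·AC·D·BA·D·BA·AC·D·BA·CD·AC·AC·D·BA
    A ↦ AC
    B ↦ CD
    C ↦ D
    D ↦ BA

A->AC, B->CD, C->D, D->BA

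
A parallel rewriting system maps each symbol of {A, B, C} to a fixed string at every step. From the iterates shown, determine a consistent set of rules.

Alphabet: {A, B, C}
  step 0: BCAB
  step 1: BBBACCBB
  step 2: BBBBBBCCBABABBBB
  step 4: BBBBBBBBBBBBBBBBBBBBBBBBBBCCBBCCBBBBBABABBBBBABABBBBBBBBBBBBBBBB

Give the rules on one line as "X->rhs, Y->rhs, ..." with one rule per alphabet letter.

A->CC, B->BB, C->BA

  step 1 ⇒ step 2: BBBACCBB ⇒ BB·BB·BB·CC·BA·BA·BB·BB
    A ↦ CC
    B ↦ BB
    C ↦ BA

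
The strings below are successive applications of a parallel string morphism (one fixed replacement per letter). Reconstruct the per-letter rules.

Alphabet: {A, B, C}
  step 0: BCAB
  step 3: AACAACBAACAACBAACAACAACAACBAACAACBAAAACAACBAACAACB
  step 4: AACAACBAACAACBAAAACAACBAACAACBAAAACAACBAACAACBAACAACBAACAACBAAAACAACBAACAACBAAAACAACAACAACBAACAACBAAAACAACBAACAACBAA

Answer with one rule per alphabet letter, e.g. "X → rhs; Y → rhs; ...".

  step 3 ⇒ step 4: AACAACBAACAACBAACAACAACAACBAACAACBAAAACAACBAACAACB ⇒ AAC·AAC·B·AAC·AAC·B·AA·AAC·AAC·B·AAC·AAC·B·AA·AAC·AAC·B·AAC·AAC·B·AAC·AAC·B·AAC·AAC·B·AA·AAC·AAC·B·AAC·AAC·B·AA·AAC·AAC·AAC·AAC·B·AAC·AAC·B·AA·AAC·AAC·B·AAC·AAC·B·AA
    A ↦ AAC
    B ↦ AA
    C ↦ B

A->AAC, B->AA, C->B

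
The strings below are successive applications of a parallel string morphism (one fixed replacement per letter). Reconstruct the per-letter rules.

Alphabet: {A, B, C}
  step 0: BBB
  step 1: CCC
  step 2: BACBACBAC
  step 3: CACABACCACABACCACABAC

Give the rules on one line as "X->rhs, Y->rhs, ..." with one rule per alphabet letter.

A->ACA, B->C, C->BAC

  step 2 ⇒ step 3: BACBACBAC ⇒ C·ACA·BAC·C·ACA·BAC·C·ACA·BAC
    A ↦ ACA
    B ↦ C
    C ↦ BAC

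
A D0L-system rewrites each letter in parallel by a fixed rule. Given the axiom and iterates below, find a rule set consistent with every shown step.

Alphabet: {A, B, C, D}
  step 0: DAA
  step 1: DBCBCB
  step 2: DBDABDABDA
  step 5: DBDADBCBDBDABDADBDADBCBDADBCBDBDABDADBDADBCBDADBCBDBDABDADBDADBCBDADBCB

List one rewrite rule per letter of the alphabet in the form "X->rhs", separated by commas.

  step 1 ⇒ step 2: DBCBCB ⇒ DB·DA·B·DA·B·DA
    B ↦ DA
    C ↦ B
    D ↦ DB
  step 0 ⇒ step 1: DAA ⇒ DB·CB·CB
    A ↦ CB

A->CB, B->DA, C->B, D->DB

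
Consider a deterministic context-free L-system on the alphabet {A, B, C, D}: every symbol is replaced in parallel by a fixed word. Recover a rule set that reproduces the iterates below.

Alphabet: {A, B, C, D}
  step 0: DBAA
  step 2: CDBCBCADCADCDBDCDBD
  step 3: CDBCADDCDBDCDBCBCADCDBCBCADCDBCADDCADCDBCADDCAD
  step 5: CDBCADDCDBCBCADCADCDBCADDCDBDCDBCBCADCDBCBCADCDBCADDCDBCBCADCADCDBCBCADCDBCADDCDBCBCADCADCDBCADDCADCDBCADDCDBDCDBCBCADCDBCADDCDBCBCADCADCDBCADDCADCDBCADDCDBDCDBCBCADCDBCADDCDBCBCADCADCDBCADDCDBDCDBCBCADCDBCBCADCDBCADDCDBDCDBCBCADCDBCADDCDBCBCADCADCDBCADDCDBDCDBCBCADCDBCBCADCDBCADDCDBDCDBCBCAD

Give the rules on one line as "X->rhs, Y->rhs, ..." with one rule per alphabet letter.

  step 2 ⇒ step 3: CDBCBCADCADCDBDCDBD ⇒ CDB·CAD·D·CDB·D·CDB·CB·CAD·CDB·CB·CAD·CDB·CAD·D·CAD·CDB·CAD·D·CAD
    A ↦ CB
    B ↦ D
    C ↦ CDB
    D ↦ CAD

A->CB, B->D, C->CDB, D->CAD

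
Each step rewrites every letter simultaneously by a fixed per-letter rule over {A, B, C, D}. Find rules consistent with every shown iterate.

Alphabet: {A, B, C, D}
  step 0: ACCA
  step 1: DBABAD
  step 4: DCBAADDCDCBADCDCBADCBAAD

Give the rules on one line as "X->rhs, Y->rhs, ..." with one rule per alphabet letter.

A->D, B->A, C->BA, D->DC

  step 0 ⇒ step 1: ACCA ⇒ D·BA·BA·D
    A ↦ D
    C ↦ BA
    B ↦ A  (constrained at step 1)
    D ↦ DC  (constrained at step 1)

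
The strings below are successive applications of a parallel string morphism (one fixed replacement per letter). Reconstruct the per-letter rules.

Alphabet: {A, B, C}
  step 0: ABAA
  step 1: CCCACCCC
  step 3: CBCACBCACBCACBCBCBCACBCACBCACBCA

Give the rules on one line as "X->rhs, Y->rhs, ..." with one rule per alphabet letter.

A->CC, B->CA, C->CB

  step 0 ⇒ step 1: ABAA ⇒ CC·CA·CC·CC
    A ↦ CC
    B ↦ CA
    C ↦ CB  (constrained at step 1)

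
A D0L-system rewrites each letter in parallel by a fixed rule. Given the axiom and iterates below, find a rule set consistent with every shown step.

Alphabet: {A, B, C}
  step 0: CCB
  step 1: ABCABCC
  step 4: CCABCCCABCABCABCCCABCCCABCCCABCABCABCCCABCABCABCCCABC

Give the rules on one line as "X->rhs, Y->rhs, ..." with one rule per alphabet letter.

A->C, B->C, C->ABC

  step 0 ⇒ step 1: CCB ⇒ ABC·ABC·C
    B ↦ C
    C ↦ ABC
    A ↦ C  (constrained at step 1)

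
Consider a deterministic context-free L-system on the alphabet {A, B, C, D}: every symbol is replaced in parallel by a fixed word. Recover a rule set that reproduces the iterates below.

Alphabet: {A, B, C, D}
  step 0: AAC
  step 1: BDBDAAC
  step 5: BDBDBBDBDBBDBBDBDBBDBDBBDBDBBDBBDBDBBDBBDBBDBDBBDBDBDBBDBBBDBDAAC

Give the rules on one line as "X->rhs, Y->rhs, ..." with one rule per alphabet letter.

A->BD, B->DB, C->AAC, D->B

  step 0 ⇒ step 1: AAC ⇒ BD·BD·AAC
    A ↦ BD
    C ↦ AAC
    B ↦ DB  (constrained at step 1)
    D ↦ B  (constrained at step 1)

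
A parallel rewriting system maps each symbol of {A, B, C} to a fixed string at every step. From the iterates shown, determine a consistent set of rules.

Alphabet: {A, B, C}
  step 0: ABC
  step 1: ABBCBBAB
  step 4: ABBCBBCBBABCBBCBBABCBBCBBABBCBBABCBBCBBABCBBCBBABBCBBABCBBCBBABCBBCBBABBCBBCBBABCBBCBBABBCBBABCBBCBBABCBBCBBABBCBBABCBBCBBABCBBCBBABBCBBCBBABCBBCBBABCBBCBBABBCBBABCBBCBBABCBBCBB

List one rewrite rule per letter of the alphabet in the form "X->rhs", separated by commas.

A->ABB, B->CBB, C->AB

  step 0 ⇒ step 1: ABC ⇒ ABB·CBB·AB
    A ↦ ABB
    B ↦ CBB
    C ↦ AB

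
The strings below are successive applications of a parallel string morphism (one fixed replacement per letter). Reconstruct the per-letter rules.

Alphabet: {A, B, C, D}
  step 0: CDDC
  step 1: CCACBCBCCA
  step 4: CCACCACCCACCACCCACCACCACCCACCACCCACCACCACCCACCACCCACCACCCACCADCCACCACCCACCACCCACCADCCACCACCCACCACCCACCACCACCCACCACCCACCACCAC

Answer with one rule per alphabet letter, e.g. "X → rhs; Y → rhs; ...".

  step 0 ⇒ step 1: CDDC ⇒ CCA·CB·CB·CCA
    C ↦ CCA
    D ↦ CB
    A ↦ C  (constrained at step 1)
    B ↦ D  (constrained at step 1)

A->C, B->D, C->CCA, D->CB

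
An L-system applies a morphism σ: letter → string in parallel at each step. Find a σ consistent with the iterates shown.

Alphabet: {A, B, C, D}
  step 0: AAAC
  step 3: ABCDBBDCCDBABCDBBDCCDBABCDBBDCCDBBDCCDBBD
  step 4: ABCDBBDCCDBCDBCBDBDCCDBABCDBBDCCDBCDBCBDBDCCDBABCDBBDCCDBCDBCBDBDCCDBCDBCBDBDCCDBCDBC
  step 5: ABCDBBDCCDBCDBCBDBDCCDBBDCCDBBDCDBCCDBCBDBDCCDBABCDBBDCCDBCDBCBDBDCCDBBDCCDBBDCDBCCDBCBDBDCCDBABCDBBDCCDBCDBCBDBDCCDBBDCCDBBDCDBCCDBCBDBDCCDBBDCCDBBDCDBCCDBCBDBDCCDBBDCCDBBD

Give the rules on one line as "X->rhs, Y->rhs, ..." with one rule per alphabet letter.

  step 4 ⇒ step 5: ABCDBBDCCDBCDBCBDBDCCDBABCDBBDCCDBCDBCBDBDCCDBABCDBBDCCDBCDBCBDBDCCDBCDBCBDBDCCDBCDBC ⇒ AB·CDB·BD·C·CDB·CDB·C·BD·BD·C·CDB·BD·C·CDB·BD·CDB·C·CDB·C·BD·BD·C·CDB·AB·CDB·BD·C·CDB·CDB·C·BD·BD·C·CDB·BD·C·CDB·BD·CDB·C·CDB·C·BD·BD·C·CDB·AB·CDB·BD·C·CDB·CDB·C·BD·BD·C·CDB·BD·C·CDB·BD·CDB·C·CDB·C·BD·BD·C·CDB·BD·C·CDB·BD·CDB·C·CDB·C·BD·BD·C·CDB·BD·C·CDB·BD
    A ↦ AB
    B ↦ CDB
    C ↦ BD
    D ↦ C

A->AB, B->CDB, C->BD, D->C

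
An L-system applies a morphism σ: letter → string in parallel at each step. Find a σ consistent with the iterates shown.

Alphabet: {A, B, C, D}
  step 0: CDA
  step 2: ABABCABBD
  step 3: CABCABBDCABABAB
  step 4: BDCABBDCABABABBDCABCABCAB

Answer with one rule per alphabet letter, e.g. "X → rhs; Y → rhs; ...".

  step 3 ⇒ step 4: CABCABBDCABABAB ⇒ BD·C·AB·BD·C·AB·AB·AB·BD·C·AB·C·AB·C·AB
    A ↦ C
    B ↦ AB
    C ↦ BD
    D ↦ AB

A->C, B->AB, C->BD, D->AB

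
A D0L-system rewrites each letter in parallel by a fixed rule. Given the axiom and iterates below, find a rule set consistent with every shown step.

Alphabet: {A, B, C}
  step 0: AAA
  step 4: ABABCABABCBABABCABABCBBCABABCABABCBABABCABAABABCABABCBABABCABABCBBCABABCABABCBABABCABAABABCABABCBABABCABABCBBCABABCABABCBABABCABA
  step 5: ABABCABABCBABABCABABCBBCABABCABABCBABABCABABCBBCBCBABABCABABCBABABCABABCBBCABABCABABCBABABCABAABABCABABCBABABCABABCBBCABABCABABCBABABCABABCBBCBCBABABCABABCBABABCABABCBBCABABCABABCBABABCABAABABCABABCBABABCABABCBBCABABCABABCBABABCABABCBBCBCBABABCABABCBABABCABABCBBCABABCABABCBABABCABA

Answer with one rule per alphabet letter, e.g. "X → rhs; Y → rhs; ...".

A->ABA, B->BC, C->B

  step 4 ⇒ step 5: ABABCABABCBABABCABABCBBCABABCABABCBABABCABAABABCABABCBABABCABABCBBCABABCABABCBABABCABAABABCABABCBABABCABABCBBCABABCABABCBABABCABA ⇒ ABA·BC·ABA·BC·B·ABA·BC·ABA·BC·B·BC·ABA·BC·ABA·BC·B·ABA·BC·ABA·BC·B·BC·BC·B·ABA·BC·ABA·BC·B·ABA·BC·ABA·BC·B·BC·ABA·BC·ABA·BC·B·ABA·BC·ABA·ABA·BC·ABA·BC·B·ABA·BC·ABA·BC·B·BC·ABA·BC·ABA·BC·B·ABA·BC·ABA·BC·B·BC·BC·B·ABA·BC·ABA·BC·B·ABA·BC·ABA·BC·B·BC·ABA·BC·ABA·BC·B·ABA·BC·ABA·ABA·BC·ABA·BC·B·ABA·BC·ABA·BC·B·BC·ABA·BC·ABA·BC·B·ABA·BC·ABA·BC·B·BC·BC·B·ABA·BC·ABA·BC·B·ABA·BC·ABA·BC·B·BC·ABA·BC·ABA·BC·B·ABA·BC·ABA
    A ↦ ABA
    B ↦ BC
    C ↦ B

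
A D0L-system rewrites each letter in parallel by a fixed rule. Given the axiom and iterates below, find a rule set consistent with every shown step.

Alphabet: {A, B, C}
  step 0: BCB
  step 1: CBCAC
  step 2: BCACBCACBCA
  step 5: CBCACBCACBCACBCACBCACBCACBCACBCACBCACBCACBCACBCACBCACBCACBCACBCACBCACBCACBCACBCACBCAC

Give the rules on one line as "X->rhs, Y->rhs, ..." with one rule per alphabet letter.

A->C, B->C, C->BCA

  step 1 ⇒ step 2: CBCAC ⇒ BCA·C·BCA·C·BCA
    A ↦ C
    B ↦ C
    C ↦ BCA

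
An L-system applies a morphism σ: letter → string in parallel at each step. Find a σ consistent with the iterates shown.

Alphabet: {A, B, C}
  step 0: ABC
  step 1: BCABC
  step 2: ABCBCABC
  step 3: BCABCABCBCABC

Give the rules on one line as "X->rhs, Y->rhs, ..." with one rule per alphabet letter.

  step 2 ⇒ step 3: ABCBCABC ⇒ BC·A·BC·A·BC·BC·A·BC
    A ↦ BC
    B ↦ A
    C ↦ BC

A->BC, B->A, C->BC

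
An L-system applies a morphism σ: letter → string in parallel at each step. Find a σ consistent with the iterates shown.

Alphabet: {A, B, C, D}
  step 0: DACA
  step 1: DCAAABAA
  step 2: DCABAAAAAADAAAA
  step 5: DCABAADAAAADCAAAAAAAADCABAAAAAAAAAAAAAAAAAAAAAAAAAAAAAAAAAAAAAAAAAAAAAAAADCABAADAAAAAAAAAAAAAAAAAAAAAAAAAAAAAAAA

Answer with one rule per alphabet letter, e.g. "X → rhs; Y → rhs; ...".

A->AA, B->D, C->AB, D->DC

  step 1 ⇒ step 2: DCAAABAA ⇒ DC·AB·AA·AA·AA·D·AA·AA
    A ↦ AA
    B ↦ D
    C ↦ AB
    D ↦ DC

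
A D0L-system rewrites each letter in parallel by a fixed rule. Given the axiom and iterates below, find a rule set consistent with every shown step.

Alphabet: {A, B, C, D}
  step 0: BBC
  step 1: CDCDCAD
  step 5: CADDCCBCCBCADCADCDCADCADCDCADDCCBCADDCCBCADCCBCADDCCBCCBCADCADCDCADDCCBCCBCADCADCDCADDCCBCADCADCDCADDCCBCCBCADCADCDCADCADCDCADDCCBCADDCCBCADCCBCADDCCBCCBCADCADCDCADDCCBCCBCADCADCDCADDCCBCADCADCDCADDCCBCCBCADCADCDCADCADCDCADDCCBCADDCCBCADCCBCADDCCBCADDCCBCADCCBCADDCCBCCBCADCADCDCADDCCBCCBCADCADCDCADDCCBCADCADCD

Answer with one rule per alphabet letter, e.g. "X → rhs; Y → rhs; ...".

  step 0 ⇒ step 1: BBC ⇒ CD·CD·CAD
    B ↦ CD
    C ↦ CAD
    A ↦ D  (constrained at step 1)
    D ↦ CCB  (constrained at step 1)

A->D, B->CD, C->CAD, D->CCB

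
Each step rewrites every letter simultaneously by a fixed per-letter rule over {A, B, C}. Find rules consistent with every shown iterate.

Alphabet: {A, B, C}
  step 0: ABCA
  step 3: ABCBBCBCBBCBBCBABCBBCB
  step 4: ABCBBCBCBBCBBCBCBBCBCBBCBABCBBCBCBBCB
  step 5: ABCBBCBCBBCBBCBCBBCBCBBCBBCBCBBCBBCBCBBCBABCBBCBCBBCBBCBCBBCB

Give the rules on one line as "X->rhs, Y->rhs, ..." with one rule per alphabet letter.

A->AB, B->CB, C->B

  step 4 ⇒ step 5: ABCBBCBCBBCBBCBCBBCBCBBCBABCBBCBCBBCB ⇒ AB·CB·B·CB·CB·B·CB·B·CB·CB·B·CB·CB·B·CB·B·CB·CB·B·CB·B·CB·CB·B·CB·AB·CB·B·CB·CB·B·CB·B·CB·CB·B·CB
    A ↦ AB
    B ↦ CB
    C ↦ B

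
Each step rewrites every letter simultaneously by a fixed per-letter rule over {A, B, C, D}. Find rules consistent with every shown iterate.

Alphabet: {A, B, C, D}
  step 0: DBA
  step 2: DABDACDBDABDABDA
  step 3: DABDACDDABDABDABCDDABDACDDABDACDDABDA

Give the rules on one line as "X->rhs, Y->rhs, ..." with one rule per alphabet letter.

A->DA, B->CD, C->B, D->DAB

  step 2 ⇒ step 3: DABDACDBDABDABDA ⇒ DAB·DA·CD·DAB·DA·B·DAB·CD·DAB·DA·CD·DAB·DA·CD·DAB·DA
    A ↦ DA
    B ↦ CD
    C ↦ B
    D ↦ DAB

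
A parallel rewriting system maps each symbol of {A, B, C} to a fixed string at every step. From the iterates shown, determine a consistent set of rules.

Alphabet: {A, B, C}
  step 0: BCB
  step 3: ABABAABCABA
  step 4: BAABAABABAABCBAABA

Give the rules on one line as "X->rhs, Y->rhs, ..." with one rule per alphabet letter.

  step 3 ⇒ step 4: ABABAABCABA ⇒ BA·A·BA·A·BA·BA·A·BC·BA·A·BA
    A ↦ BA
    B ↦ A
    C ↦ BC

A->BA, B->A, C->BC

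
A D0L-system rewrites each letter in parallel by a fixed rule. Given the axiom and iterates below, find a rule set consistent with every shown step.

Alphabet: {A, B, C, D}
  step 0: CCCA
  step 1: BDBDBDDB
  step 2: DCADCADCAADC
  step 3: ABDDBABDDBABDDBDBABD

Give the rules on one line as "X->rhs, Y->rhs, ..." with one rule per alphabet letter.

  step 2 ⇒ step 3: DCADCADCAADC ⇒ A·BD·DB·A·BD·DB·A·BD·DB·DB·A·BD
    A ↦ DB
    C ↦ BD
    D ↦ A
  step 1 ⇒ step 2: BDBDBDDB ⇒ DC·A·DC·A·DC·A·A·DC
    B ↦ DC

A->DB, B->DC, C->BD, D->A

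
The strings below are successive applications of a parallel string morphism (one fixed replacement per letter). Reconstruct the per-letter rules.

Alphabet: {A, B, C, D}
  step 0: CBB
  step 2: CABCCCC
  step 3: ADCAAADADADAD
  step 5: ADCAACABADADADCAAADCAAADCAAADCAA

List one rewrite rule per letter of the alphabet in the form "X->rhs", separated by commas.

A->C, B->AA, C->AD, D->AB

  step 2 ⇒ step 3: CABCCCC ⇒ AD·C·AA·AD·AD·AD·AD
    A ↦ C
    B ↦ AA
    C ↦ AD
    D ↦ AB  (constrained at step 3)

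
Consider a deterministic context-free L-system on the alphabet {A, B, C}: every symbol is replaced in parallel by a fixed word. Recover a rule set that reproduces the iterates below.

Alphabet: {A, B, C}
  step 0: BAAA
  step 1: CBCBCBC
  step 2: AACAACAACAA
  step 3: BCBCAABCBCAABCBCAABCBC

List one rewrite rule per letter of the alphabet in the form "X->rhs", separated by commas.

  step 2 ⇒ step 3: AACAACAACAA ⇒ BC·BC·AA·BC·BC·AA·BC·BC·AA·BC·BC
    A ↦ BC
    C ↦ AA
  step 0 ⇒ step 1: BAAA ⇒ C·BC·BC·BC
    B ↦ C

A->BC, B->C, C->AA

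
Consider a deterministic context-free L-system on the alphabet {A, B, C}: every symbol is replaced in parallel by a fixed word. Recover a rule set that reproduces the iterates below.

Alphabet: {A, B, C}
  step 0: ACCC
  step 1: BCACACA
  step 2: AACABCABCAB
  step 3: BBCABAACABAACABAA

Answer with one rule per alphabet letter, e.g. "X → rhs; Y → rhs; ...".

A->B, B->AA, C->CA

  step 2 ⇒ step 3: AACABCABCAB ⇒ B·B·CA·B·AA·CA·B·AA·CA·B·AA
    A ↦ B
    B ↦ AA
    C ↦ CA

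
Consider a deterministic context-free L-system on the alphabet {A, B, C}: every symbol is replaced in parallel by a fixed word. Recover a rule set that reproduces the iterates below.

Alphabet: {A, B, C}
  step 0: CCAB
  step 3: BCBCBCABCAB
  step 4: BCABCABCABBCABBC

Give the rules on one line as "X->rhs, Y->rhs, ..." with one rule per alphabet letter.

A->B, B->BC, C->A

  step 3 ⇒ step 4: BCBCBCABCAB ⇒ BC·A·BC·A·BC·A·B·BC·A·B·BC
    A ↦ B
    B ↦ BC
    C ↦ A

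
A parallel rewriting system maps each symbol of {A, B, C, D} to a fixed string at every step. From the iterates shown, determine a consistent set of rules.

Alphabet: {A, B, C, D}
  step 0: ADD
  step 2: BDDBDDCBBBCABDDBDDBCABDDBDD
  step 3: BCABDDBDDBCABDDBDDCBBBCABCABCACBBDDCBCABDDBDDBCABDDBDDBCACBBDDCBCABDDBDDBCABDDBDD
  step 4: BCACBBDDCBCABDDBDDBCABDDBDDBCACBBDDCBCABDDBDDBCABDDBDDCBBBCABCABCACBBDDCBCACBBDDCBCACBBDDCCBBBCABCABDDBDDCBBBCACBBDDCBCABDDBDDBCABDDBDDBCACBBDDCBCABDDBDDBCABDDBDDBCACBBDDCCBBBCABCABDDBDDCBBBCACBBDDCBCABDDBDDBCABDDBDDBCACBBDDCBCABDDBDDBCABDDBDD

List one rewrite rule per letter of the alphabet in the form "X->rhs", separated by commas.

A->DDC, B->BCA, C->CBB, D->BDD

  step 3 ⇒ step 4: BCABDDBDDBCABDDBDDCBBBCABCABCACBBDDCBCABDDBDDBCABDDBDDBCACBBDDCBCABDDBDDBCABDDBDD ⇒ BCA·CBB·DDC·BCA·BDD·BDD·BCA·BDD·BDD·BCA·CBB·DDC·BCA·BDD·BDD·BCA·BDD·BDD·CBB·BCA·BCA·BCA·CBB·DDC·BCA·CBB·DDC·BCA·CBB·DDC·CBB·BCA·BCA·BDD·BDD·CBB·BCA·CBB·DDC·BCA·BDD·BDD·BCA·BDD·BDD·BCA·CBB·DDC·BCA·BDD·BDD·BCA·BDD·BDD·BCA·CBB·DDC·CBB·BCA·BCA·BDD·BDD·CBB·BCA·CBB·DDC·BCA·BDD·BDD·BCA·BDD·BDD·BCA·CBB·DDC·BCA·BDD·BDD·BCA·BDD·BDD
    A ↦ DDC
    B ↦ BCA
    C ↦ CBB
    D ↦ BDD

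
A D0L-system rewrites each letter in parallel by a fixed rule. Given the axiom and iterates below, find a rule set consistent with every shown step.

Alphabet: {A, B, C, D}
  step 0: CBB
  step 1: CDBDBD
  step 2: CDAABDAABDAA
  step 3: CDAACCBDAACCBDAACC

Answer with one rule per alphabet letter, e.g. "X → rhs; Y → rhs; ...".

  step 2 ⇒ step 3: CDAABDAABDAA ⇒ CD·AA·C·C·BD·AA·C·C·BD·AA·C·C
    A ↦ C
    B ↦ BD
    C ↦ CD
    D ↦ AA

A->C, B->BD, C->CD, D->AA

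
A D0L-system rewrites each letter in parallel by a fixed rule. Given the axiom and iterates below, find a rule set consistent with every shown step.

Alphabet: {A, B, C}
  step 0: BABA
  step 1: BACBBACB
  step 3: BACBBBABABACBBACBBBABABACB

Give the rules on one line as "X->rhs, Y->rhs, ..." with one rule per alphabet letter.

  step 0 ⇒ step 1: BABA ⇒ BA·CB·BA·CB
    A ↦ CB
    B ↦ BA
    C ↦ B  (constrained at step 1)

A->CB, B->BA, C->B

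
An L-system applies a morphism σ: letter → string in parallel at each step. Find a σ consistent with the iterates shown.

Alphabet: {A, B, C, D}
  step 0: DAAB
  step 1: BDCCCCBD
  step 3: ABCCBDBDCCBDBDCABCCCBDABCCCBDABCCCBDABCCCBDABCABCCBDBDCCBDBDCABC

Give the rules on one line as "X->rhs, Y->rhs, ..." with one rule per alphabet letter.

  step 0 ⇒ step 1: DAAB ⇒ BDC·C·C·CBD
    A ↦ C
    B ↦ CBD
    D ↦ BDC
    C ↦ ABC  (constrained at step 1)

A->C, B->CBD, C->ABC, D->BDC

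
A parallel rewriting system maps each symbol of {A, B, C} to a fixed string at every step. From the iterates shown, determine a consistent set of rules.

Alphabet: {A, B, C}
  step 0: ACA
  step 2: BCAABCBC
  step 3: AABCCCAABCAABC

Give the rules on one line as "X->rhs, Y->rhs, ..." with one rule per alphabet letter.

  step 2 ⇒ step 3: BCAABCBC ⇒ AA·BC·C·C·AA·BC·AA·BC
    A ↦ C
    B ↦ AA
    C ↦ BC

A->C, B->AA, C->BC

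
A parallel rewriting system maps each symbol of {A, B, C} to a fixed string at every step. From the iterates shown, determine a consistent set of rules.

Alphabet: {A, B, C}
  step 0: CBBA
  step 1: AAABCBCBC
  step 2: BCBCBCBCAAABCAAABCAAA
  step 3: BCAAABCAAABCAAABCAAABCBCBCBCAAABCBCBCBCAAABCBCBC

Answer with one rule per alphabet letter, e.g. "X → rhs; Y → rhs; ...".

A->BC, B->BC, C->AAA

  step 2 ⇒ step 3: BCBCBCBCAAABCAAABCAAA ⇒ BC·AAA·BC·AAA·BC·AAA·BC·AAA·BC·BC·BC·BC·AAA·BC·BC·BC·BC·AAA·BC·BC·BC
    A ↦ BC
    B ↦ BC
    C ↦ AAA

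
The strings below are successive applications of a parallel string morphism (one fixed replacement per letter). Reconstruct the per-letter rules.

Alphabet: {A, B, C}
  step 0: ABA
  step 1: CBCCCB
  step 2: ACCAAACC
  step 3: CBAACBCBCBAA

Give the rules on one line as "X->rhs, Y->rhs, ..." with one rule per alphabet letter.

A->CB, B->CC, C->A

  step 2 ⇒ step 3: ACCAAACC ⇒ CB·A·A·CB·CB·CB·A·A
    A ↦ CB
    C ↦ A
  step 0 ⇒ step 1: ABA ⇒ CB·CC·CB
    B ↦ CC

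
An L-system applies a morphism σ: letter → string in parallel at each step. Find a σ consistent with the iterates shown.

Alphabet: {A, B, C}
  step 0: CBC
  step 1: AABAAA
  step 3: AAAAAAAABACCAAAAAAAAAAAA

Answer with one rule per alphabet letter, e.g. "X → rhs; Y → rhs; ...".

  step 0 ⇒ step 1: CBC ⇒ AA·BA·AA
    B ↦ BA
    C ↦ AA
    A ↦ CC  (constrained at step 1)

A->CC, B->BA, C->AA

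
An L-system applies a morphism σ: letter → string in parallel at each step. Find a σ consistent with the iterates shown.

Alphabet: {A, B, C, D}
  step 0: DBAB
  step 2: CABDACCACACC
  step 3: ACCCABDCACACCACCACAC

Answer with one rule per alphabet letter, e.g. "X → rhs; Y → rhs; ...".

A->C, B->CA, C->AC, D->BD

  step 2 ⇒ step 3: CABDACCACACC ⇒ AC·C·CA·BD·C·AC·AC·C·AC·C·AC·AC
    A ↦ C
    B ↦ CA
    C ↦ AC
    D ↦ BD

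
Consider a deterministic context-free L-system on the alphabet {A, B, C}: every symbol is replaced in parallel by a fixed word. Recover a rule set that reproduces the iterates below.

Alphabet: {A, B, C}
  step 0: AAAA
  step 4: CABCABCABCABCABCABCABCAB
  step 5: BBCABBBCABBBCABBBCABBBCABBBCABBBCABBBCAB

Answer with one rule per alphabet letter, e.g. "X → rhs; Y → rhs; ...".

  step 4 ⇒ step 5: CABCABCABCABCABCABCABCAB ⇒ BB·C·AB·BB·C·AB·BB·C·AB·BB·C·AB·BB·C·AB·BB·C·AB·BB·C·AB·BB·C·AB
    A ↦ C
    B ↦ AB
    C ↦ BB

A->C, B->AB, C->BB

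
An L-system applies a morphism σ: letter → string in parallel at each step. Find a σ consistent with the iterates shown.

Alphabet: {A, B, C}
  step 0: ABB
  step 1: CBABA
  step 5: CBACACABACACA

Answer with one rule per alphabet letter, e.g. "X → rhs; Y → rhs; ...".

  step 0 ⇒ step 1: ABB ⇒ C·BA·BA
    A ↦ C
    B ↦ BA
    C ↦ A  (constrained at step 1)

A->C, B->BA, C->A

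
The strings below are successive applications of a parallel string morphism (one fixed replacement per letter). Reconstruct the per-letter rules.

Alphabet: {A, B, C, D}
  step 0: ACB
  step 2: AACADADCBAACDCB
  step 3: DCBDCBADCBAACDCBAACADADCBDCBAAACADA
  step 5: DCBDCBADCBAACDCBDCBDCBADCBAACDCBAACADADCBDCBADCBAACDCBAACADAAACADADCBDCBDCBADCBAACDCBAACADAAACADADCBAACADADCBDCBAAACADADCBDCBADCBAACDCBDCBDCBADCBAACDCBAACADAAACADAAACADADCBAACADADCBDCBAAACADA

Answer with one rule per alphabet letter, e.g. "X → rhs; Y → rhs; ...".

A->DCB, B->DA, C->A, D->AAC

  step 2 ⇒ step 3: AACADADCBAACDCB ⇒ DCB·DCB·A·DCB·AAC·DCB·AAC·A·DA·DCB·DCB·A·AAC·A·DA
    A ↦ DCB
    B ↦ DA
    C ↦ A
    D ↦ AAC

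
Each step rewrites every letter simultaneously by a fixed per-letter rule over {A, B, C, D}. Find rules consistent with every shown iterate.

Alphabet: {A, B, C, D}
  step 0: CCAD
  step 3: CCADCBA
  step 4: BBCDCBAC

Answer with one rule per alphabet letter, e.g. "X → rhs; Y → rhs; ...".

A->C, B->A, C->B, D->DC

  step 3 ⇒ step 4: CCADCBA ⇒ B·B·C·DC·B·A·C
    A ↦ C
    B ↦ A
    C ↦ B
    D ↦ DC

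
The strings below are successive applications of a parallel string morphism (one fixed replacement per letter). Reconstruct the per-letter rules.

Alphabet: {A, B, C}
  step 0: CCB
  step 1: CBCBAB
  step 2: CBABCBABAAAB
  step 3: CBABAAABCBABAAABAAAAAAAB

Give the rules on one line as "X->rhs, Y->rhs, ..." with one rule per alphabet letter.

A->AA, B->AB, C->CB

  step 2 ⇒ step 3: CBABCBABAAAB ⇒ CB·AB·AA·AB·CB·AB·AA·AB·AA·AA·AA·AB
    A ↦ AA
    B ↦ AB
    C ↦ CB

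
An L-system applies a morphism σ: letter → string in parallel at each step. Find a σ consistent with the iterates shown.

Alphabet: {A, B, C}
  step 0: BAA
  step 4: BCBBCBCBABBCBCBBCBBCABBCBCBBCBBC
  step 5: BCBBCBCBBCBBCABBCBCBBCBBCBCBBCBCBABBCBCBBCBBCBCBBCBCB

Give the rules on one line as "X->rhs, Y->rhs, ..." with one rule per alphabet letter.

A->AB, B->BC, C->B

  step 4 ⇒ step 5: BCBBCBCBABBCBCBBCBBCABBCBCBBCBBC ⇒ BC·B·BC·BC·B·BC·B·BC·AB·BC·BC·B·BC·B·BC·BC·B·BC·BC·B·AB·BC·BC·B·BC·B·BC·BC·B·BC·BC·B
    A ↦ AB
    B ↦ BC
    C ↦ B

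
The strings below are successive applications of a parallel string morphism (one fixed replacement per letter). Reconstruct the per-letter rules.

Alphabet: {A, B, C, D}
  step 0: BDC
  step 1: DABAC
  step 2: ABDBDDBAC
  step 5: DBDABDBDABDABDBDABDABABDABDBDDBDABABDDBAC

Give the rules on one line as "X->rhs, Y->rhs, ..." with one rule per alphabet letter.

  step 1 ⇒ step 2: DABAC ⇒ AB·DB·D·DB·AC
    A ↦ DB
    B ↦ D
    C ↦ AC
    D ↦ AB

A->DB, B->D, C->AC, D->AB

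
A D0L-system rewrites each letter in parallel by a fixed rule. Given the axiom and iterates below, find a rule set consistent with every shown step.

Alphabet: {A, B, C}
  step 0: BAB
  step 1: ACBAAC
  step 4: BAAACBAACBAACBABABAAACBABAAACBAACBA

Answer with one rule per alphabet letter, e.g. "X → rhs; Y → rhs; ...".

A->BA, B->AC, C->A

  step 0 ⇒ step 1: BAB ⇒ AC·BA·AC
    A ↦ BA
    B ↦ AC
    C ↦ A  (constrained at step 1)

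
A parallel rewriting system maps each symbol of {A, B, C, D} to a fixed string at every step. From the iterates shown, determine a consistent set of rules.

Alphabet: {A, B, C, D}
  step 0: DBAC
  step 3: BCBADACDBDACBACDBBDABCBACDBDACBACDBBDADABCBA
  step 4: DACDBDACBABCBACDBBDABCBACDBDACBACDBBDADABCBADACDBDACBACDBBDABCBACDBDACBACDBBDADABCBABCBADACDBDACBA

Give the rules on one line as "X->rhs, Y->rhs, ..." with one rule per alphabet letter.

A->CBA, B->DA, C->CDB, D->B

  step 3 ⇒ step 4: BCBADACDBDACBACDBBDABCBACDBDACBACDBBDADABCBA ⇒ DA·CDB·DA·CBA·B·CBA·CDB·B·DA·B·CBA·CDB·DA·CBA·CDB·B·DA·DA·B·CBA·DA·CDB·DA·CBA·CDB·B·DA·B·CBA·CDB·DA·CBA·CDB·B·DA·DA·B·CBA·B·CBA·DA·CDB·DA·CBA
    A ↦ CBA
    B ↦ DA
    C ↦ CDB
    D ↦ B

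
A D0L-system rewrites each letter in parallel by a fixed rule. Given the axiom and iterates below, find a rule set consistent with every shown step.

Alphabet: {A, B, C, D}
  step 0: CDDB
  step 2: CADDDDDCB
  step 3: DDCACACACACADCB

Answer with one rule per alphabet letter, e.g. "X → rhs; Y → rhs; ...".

A->D, B->CB, C->D, D->CA

  step 2 ⇒ step 3: CADDDDDCB ⇒ D·D·CA·CA·CA·CA·CA·D·CB
    A ↦ D
    B ↦ CB
    C ↦ D
    D ↦ CA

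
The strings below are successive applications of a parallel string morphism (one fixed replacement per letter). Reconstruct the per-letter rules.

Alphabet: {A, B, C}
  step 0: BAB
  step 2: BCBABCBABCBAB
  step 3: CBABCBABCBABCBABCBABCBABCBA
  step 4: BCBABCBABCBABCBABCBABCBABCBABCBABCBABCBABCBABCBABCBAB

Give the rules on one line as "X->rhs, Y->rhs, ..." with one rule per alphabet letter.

  step 3 ⇒ step 4: CBABCBABCBABCBABCBABCBABCBA ⇒ B·CBA·B·CBA·B·CBA·B·CBA·B·CBA·B·CBA·B·CBA·B·CBA·B·CBA·B·CBA·B·CBA·B·CBA·B·CBA·B
    A ↦ B
    B ↦ CBA
    C ↦ B

A->B, B->CBA, C->B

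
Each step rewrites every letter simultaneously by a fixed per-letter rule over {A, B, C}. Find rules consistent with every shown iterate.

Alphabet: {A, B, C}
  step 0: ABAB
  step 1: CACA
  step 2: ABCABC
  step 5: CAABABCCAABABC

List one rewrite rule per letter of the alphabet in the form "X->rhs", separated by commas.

  step 1 ⇒ step 2: CACA ⇒ AB·C·AB·C
    A ↦ C
    C ↦ AB
  step 0 ⇒ step 1: ABAB ⇒ C·A·C·A
    B ↦ A

A->C, B->A, C->AB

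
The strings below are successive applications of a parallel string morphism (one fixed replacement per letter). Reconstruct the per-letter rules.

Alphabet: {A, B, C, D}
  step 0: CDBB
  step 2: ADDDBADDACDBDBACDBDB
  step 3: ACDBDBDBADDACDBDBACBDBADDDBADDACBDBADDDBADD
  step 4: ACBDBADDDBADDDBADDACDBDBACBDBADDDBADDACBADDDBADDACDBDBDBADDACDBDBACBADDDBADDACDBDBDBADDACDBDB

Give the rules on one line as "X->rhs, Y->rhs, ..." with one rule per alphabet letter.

A->AC, B->ADD, C->B, D->DB

  step 3 ⇒ step 4: ACDBDBDBADDACDBDBACBDBADDDBADDACBDBADDDBADD ⇒ AC·B·DB·ADD·DB·ADD·DB·ADD·AC·DB·DB·AC·B·DB·ADD·DB·ADD·AC·B·ADD·DB·ADD·AC·DB·DB·DB·ADD·AC·DB·DB·AC·B·ADD·DB·ADD·AC·DB·DB·DB·ADD·AC·DB·DB
    A ↦ AC
    B ↦ ADD
    C ↦ B
    D ↦ DB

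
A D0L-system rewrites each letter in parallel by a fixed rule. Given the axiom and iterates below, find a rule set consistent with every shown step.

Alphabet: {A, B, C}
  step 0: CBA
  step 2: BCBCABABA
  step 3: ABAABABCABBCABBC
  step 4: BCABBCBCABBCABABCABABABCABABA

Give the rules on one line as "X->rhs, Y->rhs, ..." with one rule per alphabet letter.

  step 3 ⇒ step 4: ABAABABCABBCABBC ⇒ BC·AB·BC·BC·AB·BC·AB·A·BC·AB·AB·A·BC·AB·AB·A
    A ↦ BC
    B ↦ AB
    C ↦ A

A->BC, B->AB, C->A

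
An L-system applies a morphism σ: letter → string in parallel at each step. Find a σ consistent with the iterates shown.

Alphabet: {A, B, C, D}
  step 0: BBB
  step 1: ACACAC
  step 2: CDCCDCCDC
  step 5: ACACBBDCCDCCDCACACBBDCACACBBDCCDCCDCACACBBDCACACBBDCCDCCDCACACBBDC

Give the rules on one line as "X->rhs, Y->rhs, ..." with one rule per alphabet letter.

  step 1 ⇒ step 2: ACACAC ⇒ C·DC·C·DC·C·DC
    A ↦ C
    C ↦ DC
  step 0 ⇒ step 1: BBB ⇒ AC·AC·AC
    B ↦ AC
    D ↦ BB  (constrained at step 2)

A->C, B->AC, C->DC, D->BB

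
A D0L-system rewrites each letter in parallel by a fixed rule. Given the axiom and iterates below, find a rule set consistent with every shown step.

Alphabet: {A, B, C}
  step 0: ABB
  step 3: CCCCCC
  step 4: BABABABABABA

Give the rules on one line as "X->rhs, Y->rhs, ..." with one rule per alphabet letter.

A->C, B->C, C->BA

  step 3 ⇒ step 4: CCCCCC ⇒ BA·BA·BA·BA·BA·BA
    C ↦ BA
    A ↦ C  (constrained at step 0)
    B ↦ C  (constrained at step 0)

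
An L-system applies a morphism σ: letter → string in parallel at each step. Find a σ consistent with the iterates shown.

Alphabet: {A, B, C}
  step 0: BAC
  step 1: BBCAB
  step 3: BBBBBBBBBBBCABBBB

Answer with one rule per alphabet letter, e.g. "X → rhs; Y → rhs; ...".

A->CA, B->BB, C->B

  step 0 ⇒ step 1: BAC ⇒ BB·CA·B
    A ↦ CA
    B ↦ BB
    C ↦ B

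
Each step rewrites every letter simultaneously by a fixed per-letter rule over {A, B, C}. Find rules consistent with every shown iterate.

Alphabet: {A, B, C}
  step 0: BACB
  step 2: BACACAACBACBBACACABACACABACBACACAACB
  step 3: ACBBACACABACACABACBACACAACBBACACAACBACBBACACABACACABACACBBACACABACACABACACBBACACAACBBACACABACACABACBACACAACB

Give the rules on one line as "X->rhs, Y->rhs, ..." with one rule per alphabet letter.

  step 2 ⇒ step 3: BACACAACBACBBACACABACACABACBACACAACB ⇒ ACB·BAC·ACA·BAC·ACA·BAC·BAC·ACA·ACB·BAC·ACA·ACB·ACB·BAC·ACA·BAC·ACA·BAC·ACB·BAC·ACA·BAC·ACA·BAC·ACB·BAC·ACA·ACB·BAC·ACA·BAC·ACA·BAC·BAC·ACA·ACB
    A ↦ BAC
    B ↦ ACB
    C ↦ ACA

A->BAC, B->ACB, C->ACA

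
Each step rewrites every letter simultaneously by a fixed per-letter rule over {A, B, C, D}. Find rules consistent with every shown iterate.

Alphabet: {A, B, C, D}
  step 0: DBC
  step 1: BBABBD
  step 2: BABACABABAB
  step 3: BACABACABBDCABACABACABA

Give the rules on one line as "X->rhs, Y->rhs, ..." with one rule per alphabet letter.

A->CA, B->BA, C->BBD, D->B

  step 2 ⇒ step 3: BABACABABAB ⇒ BA·CA·BA·CA·BBD·CA·BA·CA·BA·CA·BA
    A ↦ CA
    B ↦ BA
    C ↦ BBD
  step 0 ⇒ step 1: DBC ⇒ B·BA·BBD
    D ↦ B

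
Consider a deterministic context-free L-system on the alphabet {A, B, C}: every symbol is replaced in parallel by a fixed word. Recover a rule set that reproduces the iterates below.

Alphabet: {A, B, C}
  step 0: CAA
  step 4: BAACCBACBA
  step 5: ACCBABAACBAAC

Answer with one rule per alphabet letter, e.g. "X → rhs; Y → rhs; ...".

A->C, B->A, C->BA

  step 4 ⇒ step 5: BAACCBACBA ⇒ A·C·C·BA·BA·A·C·BA·A·C
    A ↦ C
    B ↦ A
    C ↦ BA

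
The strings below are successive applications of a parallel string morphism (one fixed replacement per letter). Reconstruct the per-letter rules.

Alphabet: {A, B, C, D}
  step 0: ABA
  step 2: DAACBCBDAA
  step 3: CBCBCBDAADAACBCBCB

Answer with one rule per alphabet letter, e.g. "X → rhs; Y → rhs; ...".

A->CB, B->AA, C->D, D->CB

  step 2 ⇒ step 3: DAACBCBDAA ⇒ CB·CB·CB·D·AA·D·AA·CB·CB·CB
    A ↦ CB
    B ↦ AA
    C ↦ D
    D ↦ CB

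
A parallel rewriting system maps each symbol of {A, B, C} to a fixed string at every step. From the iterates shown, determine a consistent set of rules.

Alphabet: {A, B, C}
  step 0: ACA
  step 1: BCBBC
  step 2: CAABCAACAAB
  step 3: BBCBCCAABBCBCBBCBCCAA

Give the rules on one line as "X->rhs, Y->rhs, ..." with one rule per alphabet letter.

  step 2 ⇒ step 3: CAABCAACAAB ⇒ B·BC·BC·CAA·B·BC·BC·B·BC·BC·CAA
    A ↦ BC
    B ↦ CAA
    C ↦ B

A->BC, B->CAA, C->B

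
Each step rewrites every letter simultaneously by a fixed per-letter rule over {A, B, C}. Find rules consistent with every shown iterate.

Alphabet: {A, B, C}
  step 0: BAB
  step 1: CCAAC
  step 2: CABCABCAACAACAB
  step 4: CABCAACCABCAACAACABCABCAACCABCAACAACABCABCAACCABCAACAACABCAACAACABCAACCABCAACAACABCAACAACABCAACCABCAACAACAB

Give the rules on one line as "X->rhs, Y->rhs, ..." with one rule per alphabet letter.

A->CAA, B->C, C->CAB

  step 1 ⇒ step 2: CCAAC ⇒ CAB·CAB·CAA·CAA·CAB
    A ↦ CAA
    C ↦ CAB
  step 0 ⇒ step 1: BAB ⇒ C·CAA·C
    B ↦ C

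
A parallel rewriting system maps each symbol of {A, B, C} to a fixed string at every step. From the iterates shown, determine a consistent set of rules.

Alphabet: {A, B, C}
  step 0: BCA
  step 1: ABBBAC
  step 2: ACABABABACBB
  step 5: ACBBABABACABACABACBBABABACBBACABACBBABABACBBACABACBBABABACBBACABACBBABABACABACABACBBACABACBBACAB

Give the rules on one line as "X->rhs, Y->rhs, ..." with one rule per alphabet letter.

A->AC, B->AB, C->BB

  step 1 ⇒ step 2: ABBBAC ⇒ AC·AB·AB·AB·AC·BB
    A ↦ AC
    B ↦ AB
    C ↦ BB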